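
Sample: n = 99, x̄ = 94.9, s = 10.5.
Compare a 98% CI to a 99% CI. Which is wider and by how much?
99% CI is wider by 0.55

df = 98
98% CI: t* = 2.365, (92.40, 97.40), width = 2 · t* · s/√n = 4.99
99% CI: t* = 2.627, (92.13, 97.67), width = 2 · t* · s/√n = 5.54

The 99% CI is wider by 5.54 - 4.99 = 0.55.
Higher confidence requires a wider interval.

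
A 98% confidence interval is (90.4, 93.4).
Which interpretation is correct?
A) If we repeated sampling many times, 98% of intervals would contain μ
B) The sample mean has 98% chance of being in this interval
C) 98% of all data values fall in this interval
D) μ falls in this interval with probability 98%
A

A) Correct — this is the frequentist long-run coverage interpretation.
B) Wrong — x̄ is observed and sits in the interval by construction.
C) Wrong — a CI is about the parameter μ, not individual data values.
D) Wrong — μ is fixed; the randomness lives in the interval, not in μ.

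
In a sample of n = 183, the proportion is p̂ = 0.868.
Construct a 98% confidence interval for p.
(0.810, 0.926)

Proportion CI:
SE = √(p̂(1-p̂)/n) = √(0.868 · 0.132 / 183) = 0.02502

z* = 2.326
Margin = z* · SE = 2.326 · 0.02502 = 0.0582

CI: 0.868 ± 0.0582 = (0.810, 0.926)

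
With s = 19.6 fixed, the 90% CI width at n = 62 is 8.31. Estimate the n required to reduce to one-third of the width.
n ≈ 558

CI width ∝ 1/√n
To reduce width by factor 3, need √n to grow by 3 → need 3² = 9 times as many samples.

Current: n = 62, width = 8.31
New: n = 558, width ≈ 2.73

Width reduced by factor of 8.31/2.73 = 3.04.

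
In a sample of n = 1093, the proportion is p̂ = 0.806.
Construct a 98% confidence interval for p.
(0.778, 0.834)

Proportion CI:
SE = √(p̂(1-p̂)/n) = √(0.806 · 0.194 / 1093) = 0.01196

z* = 2.326
Margin = z* · SE = 2.326 · 0.01196 = 0.0278

CI: 0.806 ± 0.0278 = (0.778, 0.834)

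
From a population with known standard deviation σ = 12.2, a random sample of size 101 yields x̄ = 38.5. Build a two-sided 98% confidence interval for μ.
(35.68, 41.32)

z-interval (σ known):
z* = 2.326 for 98% confidence

Margin of error = z* · σ/√n = 2.326 · 12.2/√101 = 2.82

CI: (38.5 - 2.82, 38.5 + 2.82) = (35.68, 41.32)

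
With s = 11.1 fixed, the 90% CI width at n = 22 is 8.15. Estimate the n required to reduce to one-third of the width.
n ≈ 198

CI width ∝ 1/√n
To reduce width by factor 3, need √n to grow by 3 → need 3² = 9 times as many samples.

Current: n = 22, width = 8.15
New: n = 198, width ≈ 2.61

Width reduced by factor of 8.15/2.61 = 3.12.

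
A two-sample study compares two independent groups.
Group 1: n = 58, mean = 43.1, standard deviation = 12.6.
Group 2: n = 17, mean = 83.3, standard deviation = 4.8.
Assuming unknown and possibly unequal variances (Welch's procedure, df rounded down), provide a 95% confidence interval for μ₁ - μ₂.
(-44.24, -36.16)

Difference: x̄₁ - x̄₂ = -40.20
SE = √(s₁²/n₁ + s₂²/n₂) = √(12.6²/58 + 4.8²/17) = 2.0230
df = 68.02 → 68 (Welch–Satterthwaite, rounded down)
t* = 1.995

CI: -40.20 ± 1.995 · 2.0230 = -40.20 ± 4.04 = (-44.24, -36.16)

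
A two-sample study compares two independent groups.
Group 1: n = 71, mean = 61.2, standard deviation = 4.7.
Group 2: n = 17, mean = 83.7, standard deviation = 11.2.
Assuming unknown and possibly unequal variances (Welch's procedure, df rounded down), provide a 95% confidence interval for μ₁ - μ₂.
(-28.35, -16.65)

Difference: x̄₁ - x̄₂ = -22.50
SE = √(s₁²/n₁ + s₂²/n₂) = √(4.7²/71 + 11.2²/17) = 2.7731
df = 17.37 → 17 (Welch–Satterthwaite, rounded down)
t* = 2.110

CI: -22.50 ± 2.110 · 2.7731 = -22.50 ± 5.85 = (-28.35, -16.65)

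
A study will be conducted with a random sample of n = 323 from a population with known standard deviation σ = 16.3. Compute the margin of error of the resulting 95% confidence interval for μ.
Margin of error = 1.78

Margin of error = z* · σ/√n
= 1.960 · 16.3/√323
= 1.960 · 16.3/17.9722
= 1.78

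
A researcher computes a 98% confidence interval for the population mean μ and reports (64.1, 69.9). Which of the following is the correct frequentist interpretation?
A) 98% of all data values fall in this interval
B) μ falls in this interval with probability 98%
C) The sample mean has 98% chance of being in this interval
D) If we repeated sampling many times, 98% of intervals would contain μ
D

A) Wrong — a CI is about the parameter μ, not individual data values.
B) Wrong — μ is fixed; the randomness lives in the interval, not in μ.
C) Wrong — x̄ is observed and sits in the interval by construction.
D) Correct — this is the frequentist long-run coverage interpretation.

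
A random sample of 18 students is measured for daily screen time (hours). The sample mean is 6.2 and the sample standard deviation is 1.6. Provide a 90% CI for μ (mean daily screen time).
(5.54, 6.86)

t-interval (σ unknown):
df = n - 1 = 17
t* = 1.740 for 90% confidence

Margin of error = t* · s/√n = 1.740 · 1.6/√18 = 0.66

CI: (5.54, 6.86)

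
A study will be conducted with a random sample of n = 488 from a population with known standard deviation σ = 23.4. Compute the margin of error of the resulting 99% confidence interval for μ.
Margin of error = 2.73

Margin of error = z* · σ/√n
= 2.576 · 23.4/√488
= 2.576 · 23.4/22.0907
= 2.73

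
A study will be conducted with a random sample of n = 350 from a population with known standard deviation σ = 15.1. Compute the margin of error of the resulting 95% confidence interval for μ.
Margin of error = 1.58

Margin of error = z* · σ/√n
= 1.960 · 15.1/√350
= 1.960 · 15.1/18.7083
= 1.58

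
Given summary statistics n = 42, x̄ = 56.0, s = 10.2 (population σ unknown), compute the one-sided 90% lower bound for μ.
μ ≥ 53.95

Lower bound (one-sided):
t* = 1.303 (one-sided for 90%)
Lower bound = x̄ - t* · s/√n = 56.0 - 1.303 · 10.2/√42 = 53.95

We are 90% confident that μ ≥ 53.95.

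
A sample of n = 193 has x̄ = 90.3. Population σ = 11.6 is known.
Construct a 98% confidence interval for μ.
(88.36, 92.24)

z-interval (σ known):
z* = 2.326 for 98% confidence

Margin of error = z* · σ/√n = 2.326 · 11.6/√193 = 1.94

CI: (90.3 - 1.94, 90.3 + 1.94) = (88.36, 92.24)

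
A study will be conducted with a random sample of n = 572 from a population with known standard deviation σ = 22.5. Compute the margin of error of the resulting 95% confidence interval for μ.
Margin of error = 1.84

Margin of error = z* · σ/√n
= 1.960 · 22.5/√572
= 1.960 · 22.5/23.9165
= 1.84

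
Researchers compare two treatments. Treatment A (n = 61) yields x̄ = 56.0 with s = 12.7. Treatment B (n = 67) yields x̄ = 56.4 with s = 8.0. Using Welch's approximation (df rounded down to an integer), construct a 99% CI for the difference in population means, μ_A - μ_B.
(-5.38, 4.58)

Difference: x̄₁ - x̄₂ = -0.40
SE = √(s₁²/n₁ + s₂²/n₂) = √(12.7²/61 + 8.0²/67) = 1.8972
df = 99.39 → 99 (Welch–Satterthwaite, rounded down)
t* = 2.626

CI: -0.40 ± 2.626 · 1.8972 = -0.40 ± 4.98 = (-5.38, 4.58)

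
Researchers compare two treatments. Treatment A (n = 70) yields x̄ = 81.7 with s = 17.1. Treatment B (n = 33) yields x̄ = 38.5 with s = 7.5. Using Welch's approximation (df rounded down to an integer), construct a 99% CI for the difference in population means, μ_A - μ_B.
(36.83, 49.57)

Difference: x̄₁ - x̄₂ = 43.20
SE = √(s₁²/n₁ + s₂²/n₂) = √(17.1²/70 + 7.5²/33) = 2.4252
df = 100.66 → 100 (Welch–Satterthwaite, rounded down)
t* = 2.626

CI: 43.20 ± 2.626 · 2.4252 = 43.20 ± 6.37 = (36.83, 49.57)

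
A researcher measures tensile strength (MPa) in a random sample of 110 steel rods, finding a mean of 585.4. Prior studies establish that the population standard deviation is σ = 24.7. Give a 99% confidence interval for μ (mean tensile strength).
(579.33, 591.47)

z-interval (σ known):
z* = 2.576 for 99% confidence

Margin of error = z* · σ/√n = 2.576 · 24.7/√110 = 6.07

CI: (585.4 - 6.07, 585.4 + 6.07) = (579.33, 591.47)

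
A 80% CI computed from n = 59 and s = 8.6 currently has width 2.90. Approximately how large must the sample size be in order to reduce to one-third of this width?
n ≈ 531

CI width ∝ 1/√n
To reduce width by factor 3, need √n to grow by 3 → need 3² = 9 times as many samples.

Current: n = 59, width = 2.90
New: n = 531, width ≈ 0.96

Width reduced by factor of 2.90/0.96 = 3.02.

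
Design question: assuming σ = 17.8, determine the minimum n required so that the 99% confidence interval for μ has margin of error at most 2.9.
n ≥ 250

For margin E ≤ 2.9:
n ≥ (z* · σ / E)²
n ≥ (2.576 · 17.8 / 2.9)²
n ≥ 250.00

Minimum n = 250 (rounding up)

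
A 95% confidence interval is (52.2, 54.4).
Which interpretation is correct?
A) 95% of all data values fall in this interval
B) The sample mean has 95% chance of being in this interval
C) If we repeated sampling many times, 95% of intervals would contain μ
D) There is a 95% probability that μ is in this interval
C

A) Wrong — a CI is about the parameter μ, not individual data values.
B) Wrong — x̄ is observed and sits in the interval by construction.
C) Correct — this is the frequentist long-run coverage interpretation.
D) Wrong — μ is fixed; the randomness lives in the interval, not in μ.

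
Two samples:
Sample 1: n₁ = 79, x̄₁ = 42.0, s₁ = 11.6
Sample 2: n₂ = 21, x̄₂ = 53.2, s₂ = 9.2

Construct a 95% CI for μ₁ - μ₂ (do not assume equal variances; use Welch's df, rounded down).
(-16.05, -6.35)

Difference: x̄₁ - x̄₂ = -11.20
SE = √(s₁²/n₁ + s₂²/n₂) = √(11.6²/79 + 9.2²/21) = 2.3945
df = 38.70 → 38 (Welch–Satterthwaite, rounded down)
t* = 2.024

CI: -11.20 ± 2.024 · 2.3945 = -11.20 ± 4.85 = (-16.05, -6.35)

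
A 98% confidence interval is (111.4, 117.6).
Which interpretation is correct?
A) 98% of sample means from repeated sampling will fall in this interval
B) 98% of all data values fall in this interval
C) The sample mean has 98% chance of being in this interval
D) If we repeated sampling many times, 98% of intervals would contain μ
D

A) Wrong — coverage applies to intervals containing μ, not to future x̄ values.
B) Wrong — a CI is about the parameter μ, not individual data values.
C) Wrong — x̄ is observed and sits in the interval by construction.
D) Correct — this is the frequentist long-run coverage interpretation.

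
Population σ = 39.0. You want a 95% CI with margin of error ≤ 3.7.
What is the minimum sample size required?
n ≥ 427

For margin E ≤ 3.7:
n ≥ (z* · σ / E)²
n ≥ (1.960 · 39.0 / 3.7)²
n ≥ 426.81

Minimum n = 427 (rounding up)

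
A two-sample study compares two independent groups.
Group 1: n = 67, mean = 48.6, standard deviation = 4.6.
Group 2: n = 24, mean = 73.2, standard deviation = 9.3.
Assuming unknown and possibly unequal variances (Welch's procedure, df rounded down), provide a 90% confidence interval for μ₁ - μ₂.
(-27.97, -21.23)

Difference: x̄₁ - x̄₂ = -24.60
SE = √(s₁²/n₁ + s₂²/n₂) = √(4.6²/67 + 9.3²/24) = 1.9798
df = 27.14 → 27 (Welch–Satterthwaite, rounded down)
t* = 1.703

CI: -24.60 ± 1.703 · 1.9798 = -24.60 ± 3.37 = (-27.97, -21.23)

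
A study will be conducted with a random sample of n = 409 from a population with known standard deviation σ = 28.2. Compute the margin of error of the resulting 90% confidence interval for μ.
Margin of error = 2.29

Margin of error = z* · σ/√n
= 1.645 · 28.2/√409
= 1.645 · 28.2/20.2237
= 2.29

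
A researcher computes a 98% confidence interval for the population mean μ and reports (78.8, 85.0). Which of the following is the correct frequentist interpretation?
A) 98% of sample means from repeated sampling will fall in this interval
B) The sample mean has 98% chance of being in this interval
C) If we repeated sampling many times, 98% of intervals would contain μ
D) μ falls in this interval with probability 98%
C

A) Wrong — coverage applies to intervals containing μ, not to future x̄ values.
B) Wrong — x̄ is observed and sits in the interval by construction.
C) Correct — this is the frequentist long-run coverage interpretation.
D) Wrong — μ is fixed; the randomness lives in the interval, not in μ.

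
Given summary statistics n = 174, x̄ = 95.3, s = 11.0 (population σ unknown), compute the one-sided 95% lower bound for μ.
μ ≥ 93.92

Lower bound (one-sided):
t* = 1.654 (one-sided for 95%)
Lower bound = x̄ - t* · s/√n = 95.3 - 1.654 · 11.0/√174 = 93.92

We are 95% confident that μ ≥ 93.92.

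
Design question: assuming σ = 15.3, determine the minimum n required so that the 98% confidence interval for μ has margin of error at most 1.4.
n ≥ 647

For margin E ≤ 1.4:
n ≥ (z* · σ / E)²
n ≥ (2.326 · 15.3 / 1.4)²
n ≥ 646.17

Minimum n = 647 (rounding up)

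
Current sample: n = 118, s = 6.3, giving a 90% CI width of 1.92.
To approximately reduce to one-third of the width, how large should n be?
n ≈ 1062

CI width ∝ 1/√n
To reduce width by factor 3, need √n to grow by 3 → need 3² = 9 times as many samples.

Current: n = 118, width = 1.92
New: n = 1062, width ≈ 0.64

Width reduced by factor of 1.92/0.64 = 3.00.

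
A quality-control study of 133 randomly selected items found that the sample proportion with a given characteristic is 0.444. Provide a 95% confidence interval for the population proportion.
(0.360, 0.528)

Proportion CI:
SE = √(p̂(1-p̂)/n) = √(0.444 · 0.556 / 133) = 0.04308

z* = 1.960
Margin = z* · SE = 1.960 · 0.04308 = 0.0844

CI: 0.444 ± 0.0844 = (0.360, 0.528)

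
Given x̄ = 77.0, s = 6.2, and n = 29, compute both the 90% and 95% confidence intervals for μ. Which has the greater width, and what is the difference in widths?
95% CI is wider by 0.80

df = 28
90% CI: t* = 1.701, (75.04, 78.96), width = 2 · t* · s/√n = 3.92
95% CI: t* = 2.048, (74.64, 79.36), width = 2 · t* · s/√n = 4.72

The 95% CI is wider by 4.72 - 3.92 = 0.80.
Higher confidence requires a wider interval.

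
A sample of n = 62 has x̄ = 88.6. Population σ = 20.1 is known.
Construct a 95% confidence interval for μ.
(83.60, 93.60)

z-interval (σ known):
z* = 1.960 for 95% confidence

Margin of error = z* · σ/√n = 1.960 · 20.1/√62 = 5.00

CI: (88.6 - 5.00, 88.6 + 5.00) = (83.60, 93.60)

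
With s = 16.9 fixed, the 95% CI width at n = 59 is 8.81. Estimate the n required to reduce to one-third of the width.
n ≈ 531

CI width ∝ 1/√n
To reduce width by factor 3, need √n to grow by 3 → need 3² = 9 times as many samples.

Current: n = 59, width = 8.81
New: n = 531, width ≈ 2.88

Width reduced by factor of 8.81/2.88 = 3.06.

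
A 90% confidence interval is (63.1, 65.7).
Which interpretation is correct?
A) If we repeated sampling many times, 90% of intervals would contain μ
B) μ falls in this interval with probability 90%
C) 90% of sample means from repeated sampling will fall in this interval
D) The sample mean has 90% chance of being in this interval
A

A) Correct — this is the frequentist long-run coverage interpretation.
B) Wrong — μ is fixed; the randomness lives in the interval, not in μ.
C) Wrong — coverage applies to intervals containing μ, not to future x̄ values.
D) Wrong — x̄ is observed and sits in the interval by construction.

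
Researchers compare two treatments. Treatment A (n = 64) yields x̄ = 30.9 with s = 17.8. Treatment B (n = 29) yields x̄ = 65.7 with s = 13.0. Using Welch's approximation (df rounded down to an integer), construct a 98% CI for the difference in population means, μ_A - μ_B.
(-42.61, -26.99)

Difference: x̄₁ - x̄₂ = -34.80
SE = √(s₁²/n₁ + s₂²/n₂) = √(17.8²/64 + 13.0²/29) = 3.2830
df = 72.52 → 72 (Welch–Satterthwaite, rounded down)
t* = 2.379

CI: -34.80 ± 2.379 · 3.2830 = -34.80 ± 7.81 = (-42.61, -26.99)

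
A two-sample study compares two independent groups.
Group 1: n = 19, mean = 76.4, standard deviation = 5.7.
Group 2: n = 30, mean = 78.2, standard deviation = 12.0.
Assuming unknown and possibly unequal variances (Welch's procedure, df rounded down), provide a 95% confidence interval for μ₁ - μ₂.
(-6.94, 3.34)

Difference: x̄₁ - x̄₂ = -1.80
SE = √(s₁²/n₁ + s₂²/n₂) = √(5.7²/19 + 12.0²/30) = 2.5515
df = 44.29 → 44 (Welch–Satterthwaite, rounded down)
t* = 2.015

CI: -1.80 ± 2.015 · 2.5515 = -1.80 ± 5.14 = (-6.94, 3.34)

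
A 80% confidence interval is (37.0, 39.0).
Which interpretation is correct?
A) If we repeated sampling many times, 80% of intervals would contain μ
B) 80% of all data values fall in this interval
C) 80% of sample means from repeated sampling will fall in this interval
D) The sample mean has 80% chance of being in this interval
A

A) Correct — this is the frequentist long-run coverage interpretation.
B) Wrong — a CI is about the parameter μ, not individual data values.
C) Wrong — coverage applies to intervals containing μ, not to future x̄ values.
D) Wrong — x̄ is observed and sits in the interval by construction.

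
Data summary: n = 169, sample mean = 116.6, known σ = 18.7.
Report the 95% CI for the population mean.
(113.78, 119.42)

z-interval (σ known):
z* = 1.960 for 95% confidence

Margin of error = z* · σ/√n = 1.960 · 18.7/√169 = 2.82

CI: (116.6 - 2.82, 116.6 + 2.82) = (113.78, 119.42)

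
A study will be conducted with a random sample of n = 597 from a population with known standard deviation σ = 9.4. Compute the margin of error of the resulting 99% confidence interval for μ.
Margin of error = 0.99

Margin of error = z* · σ/√n
= 2.576 · 9.4/√597
= 2.576 · 9.4/24.4336
= 0.99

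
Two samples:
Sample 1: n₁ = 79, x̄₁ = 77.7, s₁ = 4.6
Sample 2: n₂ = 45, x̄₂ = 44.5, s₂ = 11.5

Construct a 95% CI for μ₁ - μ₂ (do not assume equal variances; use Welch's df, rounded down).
(29.61, 36.79)

Difference: x̄₁ - x̄₂ = 33.20
SE = √(s₁²/n₁ + s₂²/n₂) = √(4.6²/79 + 11.5²/45) = 1.7907
df = 52.14 → 52 (Welch–Satterthwaite, rounded down)
t* = 2.007

CI: 33.20 ± 2.007 · 1.7907 = 33.20 ± 3.59 = (29.61, 36.79)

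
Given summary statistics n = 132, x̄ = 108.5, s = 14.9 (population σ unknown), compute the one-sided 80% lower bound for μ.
μ ≥ 107.41

Lower bound (one-sided):
t* = 0.844 (one-sided for 80%)
Lower bound = x̄ - t* · s/√n = 108.5 - 0.844 · 14.9/√132 = 107.41

We are 80% confident that μ ≥ 107.41.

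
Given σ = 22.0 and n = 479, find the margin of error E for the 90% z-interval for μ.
Margin of error = 1.65

Margin of error = z* · σ/√n
= 1.645 · 22.0/√479
= 1.645 · 22.0/21.8861
= 1.65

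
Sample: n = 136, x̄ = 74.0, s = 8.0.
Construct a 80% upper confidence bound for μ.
μ ≤ 74.58

Upper bound (one-sided):
t* = 0.844 (one-sided for 80%)
Upper bound = x̄ + t* · s/√n = 74.0 + 0.844 · 8.0/√136 = 74.58

We are 80% confident that μ ≤ 74.58.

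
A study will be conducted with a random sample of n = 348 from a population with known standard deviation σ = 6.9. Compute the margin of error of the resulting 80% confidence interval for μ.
Margin of error = 0.47

Margin of error = z* · σ/√n
= 1.282 · 6.9/√348
= 1.282 · 6.9/18.6548
= 0.47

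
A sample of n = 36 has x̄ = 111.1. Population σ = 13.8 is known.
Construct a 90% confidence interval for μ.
(107.32, 114.88)

z-interval (σ known):
z* = 1.645 for 90% confidence

Margin of error = z* · σ/√n = 1.645 · 13.8/√36 = 3.78

CI: (111.1 - 3.78, 111.1 + 3.78) = (107.32, 114.88)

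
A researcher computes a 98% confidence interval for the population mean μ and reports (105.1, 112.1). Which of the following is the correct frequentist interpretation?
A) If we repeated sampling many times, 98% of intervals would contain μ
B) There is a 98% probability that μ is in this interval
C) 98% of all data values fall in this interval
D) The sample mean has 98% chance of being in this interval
A

A) Correct — this is the frequentist long-run coverage interpretation.
B) Wrong — μ is fixed; the randomness lives in the interval, not in μ.
C) Wrong — a CI is about the parameter μ, not individual data values.
D) Wrong — x̄ is observed and sits in the interval by construction.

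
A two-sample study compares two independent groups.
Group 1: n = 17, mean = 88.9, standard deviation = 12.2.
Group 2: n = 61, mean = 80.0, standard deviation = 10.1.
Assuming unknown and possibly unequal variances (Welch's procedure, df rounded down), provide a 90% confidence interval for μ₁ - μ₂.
(3.36, 14.44)

Difference: x̄₁ - x̄₂ = 8.90
SE = √(s₁²/n₁ + s₂²/n₂) = √(12.2²/17 + 10.1²/61) = 3.2292
df = 22.48 → 22 (Welch–Satterthwaite, rounded down)
t* = 1.717

CI: 8.90 ± 1.717 · 3.2292 = 8.90 ± 5.54 = (3.36, 14.44)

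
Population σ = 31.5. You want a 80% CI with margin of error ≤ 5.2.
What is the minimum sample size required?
n ≥ 61

For margin E ≤ 5.2:
n ≥ (z* · σ / E)²
n ≥ (1.282 · 31.5 / 5.2)²
n ≥ 60.31

Minimum n = 61 (rounding up)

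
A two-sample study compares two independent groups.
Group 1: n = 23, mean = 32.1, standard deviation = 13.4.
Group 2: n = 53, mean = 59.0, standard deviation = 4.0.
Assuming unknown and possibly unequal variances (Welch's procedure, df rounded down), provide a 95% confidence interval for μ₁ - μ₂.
(-32.79, -21.01)

Difference: x̄₁ - x̄₂ = -26.90
SE = √(s₁²/n₁ + s₂²/n₂) = √(13.4²/23 + 4.0²/53) = 2.8476
df = 23.72 → 23 (Welch–Satterthwaite, rounded down)
t* = 2.069

CI: -26.90 ± 2.069 · 2.8476 = -26.90 ± 5.89 = (-32.79, -21.01)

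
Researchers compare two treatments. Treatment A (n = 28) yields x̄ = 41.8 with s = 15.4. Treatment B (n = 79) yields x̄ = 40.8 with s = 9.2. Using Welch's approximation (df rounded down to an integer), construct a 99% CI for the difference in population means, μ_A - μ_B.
(-7.43, 9.43)

Difference: x̄₁ - x̄₂ = 1.00
SE = √(s₁²/n₁ + s₂²/n₂) = √(15.4²/28 + 9.2²/79) = 3.0889
df = 34.07 → 34 (Welch–Satterthwaite, rounded down)
t* = 2.728

CI: 1.00 ± 2.728 · 3.0889 = 1.00 ± 8.43 = (-7.43, 9.43)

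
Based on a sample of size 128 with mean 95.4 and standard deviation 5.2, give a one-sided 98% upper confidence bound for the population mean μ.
μ ≤ 96.35

Upper bound (one-sided):
t* = 2.075 (one-sided for 98%)
Upper bound = x̄ + t* · s/√n = 95.4 + 2.075 · 5.2/√128 = 96.35

We are 98% confident that μ ≤ 96.35.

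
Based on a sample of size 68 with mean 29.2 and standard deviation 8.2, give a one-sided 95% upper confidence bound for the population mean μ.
μ ≤ 30.86

Upper bound (one-sided):
t* = 1.668 (one-sided for 95%)
Upper bound = x̄ + t* · s/√n = 29.2 + 1.668 · 8.2/√68 = 30.86

We are 95% confident that μ ≤ 30.86.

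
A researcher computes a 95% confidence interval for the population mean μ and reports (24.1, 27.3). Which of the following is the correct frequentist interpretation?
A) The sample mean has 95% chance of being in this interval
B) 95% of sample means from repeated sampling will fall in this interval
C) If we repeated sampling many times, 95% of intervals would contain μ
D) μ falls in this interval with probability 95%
C

A) Wrong — x̄ is observed and sits in the interval by construction.
B) Wrong — coverage applies to intervals containing μ, not to future x̄ values.
C) Correct — this is the frequentist long-run coverage interpretation.
D) Wrong — μ is fixed; the randomness lives in the interval, not in μ.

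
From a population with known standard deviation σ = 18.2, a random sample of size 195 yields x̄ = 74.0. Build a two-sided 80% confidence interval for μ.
(72.33, 75.67)

z-interval (σ known):
z* = 1.282 for 80% confidence

Margin of error = z* · σ/√n = 1.282 · 18.2/√195 = 1.67

CI: (74.0 - 1.67, 74.0 + 1.67) = (72.33, 75.67)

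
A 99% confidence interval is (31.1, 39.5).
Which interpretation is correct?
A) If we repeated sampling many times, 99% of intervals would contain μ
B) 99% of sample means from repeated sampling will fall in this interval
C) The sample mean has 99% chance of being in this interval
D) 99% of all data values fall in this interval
A

A) Correct — this is the frequentist long-run coverage interpretation.
B) Wrong — coverage applies to intervals containing μ, not to future x̄ values.
C) Wrong — x̄ is observed and sits in the interval by construction.
D) Wrong — a CI is about the parameter μ, not individual data values.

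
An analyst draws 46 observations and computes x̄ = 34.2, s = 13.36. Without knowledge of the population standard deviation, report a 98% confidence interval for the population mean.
(29.45, 38.95)

t-interval (σ unknown):
df = n - 1 = 45
t* = 2.412 for 98% confidence

Margin of error = t* · s/√n = 2.412 · 13.36/√46 = 4.75

CI: (29.45, 38.95)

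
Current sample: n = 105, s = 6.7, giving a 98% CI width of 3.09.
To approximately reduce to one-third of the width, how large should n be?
n ≈ 945

CI width ∝ 1/√n
To reduce width by factor 3, need √n to grow by 3 → need 3² = 9 times as many samples.

Current: n = 105, width = 3.09
New: n = 945, width ≈ 1.02

Width reduced by factor of 3.09/1.02 = 3.03.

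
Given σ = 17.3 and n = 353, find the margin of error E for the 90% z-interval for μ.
Margin of error = 1.51

Margin of error = z* · σ/√n
= 1.645 · 17.3/√353
= 1.645 · 17.3/18.7883
= 1.51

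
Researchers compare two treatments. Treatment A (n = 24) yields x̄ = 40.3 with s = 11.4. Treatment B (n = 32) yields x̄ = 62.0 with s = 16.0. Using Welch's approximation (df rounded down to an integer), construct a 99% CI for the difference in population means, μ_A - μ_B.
(-31.49, -11.91)

Difference: x̄₁ - x̄₂ = -21.70
SE = √(s₁²/n₁ + s₂²/n₂) = √(11.4²/24 + 16.0²/32) = 3.6626
df = 53.89 → 53 (Welch–Satterthwaite, rounded down)
t* = 2.672

CI: -21.70 ± 2.672 · 3.6626 = -21.70 ± 9.79 = (-31.49, -11.91)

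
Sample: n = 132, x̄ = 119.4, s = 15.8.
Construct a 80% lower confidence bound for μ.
μ ≥ 118.24

Lower bound (one-sided):
t* = 0.844 (one-sided for 80%)
Lower bound = x̄ - t* · s/√n = 119.4 - 0.844 · 15.8/√132 = 118.24

We are 80% confident that μ ≥ 118.24.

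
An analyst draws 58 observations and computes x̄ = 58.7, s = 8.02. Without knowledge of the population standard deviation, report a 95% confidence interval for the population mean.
(56.59, 60.81)

t-interval (σ unknown):
df = n - 1 = 57
t* = 2.002 for 95% confidence

Margin of error = t* · s/√n = 2.002 · 8.02/√58 = 2.11

CI: (56.59, 60.81)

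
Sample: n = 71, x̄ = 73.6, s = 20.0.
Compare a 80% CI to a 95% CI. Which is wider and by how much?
95% CI is wider by 3.33

df = 70
80% CI: t* = 1.294, (70.53, 76.67), width = 2 · t* · s/√n = 6.14
95% CI: t* = 1.994, (68.87, 78.33), width = 2 · t* · s/√n = 9.47

The 95% CI is wider by 9.47 - 6.14 = 3.33.
Higher confidence requires a wider interval.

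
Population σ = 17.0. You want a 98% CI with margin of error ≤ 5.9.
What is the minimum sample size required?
n ≥ 45

For margin E ≤ 5.9:
n ≥ (z* · σ / E)²
n ≥ (2.326 · 17.0 / 5.9)²
n ≥ 44.92

Minimum n = 45 (rounding up)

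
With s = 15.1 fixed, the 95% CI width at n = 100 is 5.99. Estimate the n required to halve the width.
n ≈ 400

CI width ∝ 1/√n
To reduce width by factor 2, need √n to grow by 2 → need 2² = 4 times as many samples.

Current: n = 100, width = 5.99
New: n = 400, width ≈ 2.97

Width reduced by factor of 5.99/2.97 = 2.02.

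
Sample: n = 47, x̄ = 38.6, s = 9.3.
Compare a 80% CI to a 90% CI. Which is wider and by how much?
90% CI is wider by 1.03

df = 46
80% CI: t* = 1.300, (36.84, 40.36), width = 2 · t* · s/√n = 3.53
90% CI: t* = 1.679, (36.32, 40.88), width = 2 · t* · s/√n = 4.56

The 90% CI is wider by 4.56 - 3.53 = 1.03.
Higher confidence requires a wider interval.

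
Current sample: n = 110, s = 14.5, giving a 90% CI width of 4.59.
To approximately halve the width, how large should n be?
n ≈ 440

CI width ∝ 1/√n
To reduce width by factor 2, need √n to grow by 2 → need 2² = 4 times as many samples.

Current: n = 110, width = 4.59
New: n = 440, width ≈ 2.28

Width reduced by factor of 4.59/2.28 = 2.01.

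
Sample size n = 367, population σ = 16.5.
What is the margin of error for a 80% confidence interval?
Margin of error = 1.10

Margin of error = z* · σ/√n
= 1.282 · 16.5/√367
= 1.282 · 16.5/19.1572
= 1.10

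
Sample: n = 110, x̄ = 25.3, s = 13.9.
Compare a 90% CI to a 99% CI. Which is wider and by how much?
99% CI is wider by 2.55

df = 109
90% CI: t* = 1.659, (23.10, 27.50), width = 2 · t* · s/√n = 4.40
99% CI: t* = 2.622, (21.83, 28.77), width = 2 · t* · s/√n = 6.95

The 99% CI is wider by 6.95 - 4.40 = 2.55.
Higher confidence requires a wider interval.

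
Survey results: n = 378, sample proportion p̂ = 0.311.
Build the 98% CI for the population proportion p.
(0.256, 0.366)

Proportion CI:
SE = √(p̂(1-p̂)/n) = √(0.311 · 0.689 / 378) = 0.02381

z* = 2.326
Margin = z* · SE = 2.326 · 0.02381 = 0.0554

CI: 0.311 ± 0.0554 = (0.256, 0.366)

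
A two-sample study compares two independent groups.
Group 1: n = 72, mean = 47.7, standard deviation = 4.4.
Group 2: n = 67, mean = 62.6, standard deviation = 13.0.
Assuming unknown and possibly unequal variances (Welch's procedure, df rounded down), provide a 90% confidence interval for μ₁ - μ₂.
(-17.68, -12.12)

Difference: x̄₁ - x̄₂ = -14.90
SE = √(s₁²/n₁ + s₂²/n₂) = √(4.4²/72 + 13.0²/67) = 1.6707
df = 79.98 → 79 (Welch–Satterthwaite, rounded down)
t* = 1.664

CI: -14.90 ± 1.664 · 1.6707 = -14.90 ± 2.78 = (-17.68, -12.12)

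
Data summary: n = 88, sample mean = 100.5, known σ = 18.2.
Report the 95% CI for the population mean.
(96.70, 104.30)

z-interval (σ known):
z* = 1.960 for 95% confidence

Margin of error = z* · σ/√n = 1.960 · 18.2/√88 = 3.80

CI: (100.5 - 3.80, 100.5 + 3.80) = (96.70, 104.30)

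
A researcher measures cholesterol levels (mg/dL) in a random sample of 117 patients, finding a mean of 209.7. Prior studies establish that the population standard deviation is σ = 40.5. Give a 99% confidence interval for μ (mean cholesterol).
(200.05, 219.35)

z-interval (σ known):
z* = 2.576 for 99% confidence

Margin of error = z* · σ/√n = 2.576 · 40.5/√117 = 9.65

CI: (209.7 - 9.65, 209.7 + 9.65) = (200.05, 219.35)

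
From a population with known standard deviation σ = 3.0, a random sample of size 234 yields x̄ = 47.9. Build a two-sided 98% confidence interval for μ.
(47.44, 48.36)

z-interval (σ known):
z* = 2.326 for 98% confidence

Margin of error = z* · σ/√n = 2.326 · 3.0/√234 = 0.46

CI: (47.9 - 0.46, 47.9 + 0.46) = (47.44, 48.36)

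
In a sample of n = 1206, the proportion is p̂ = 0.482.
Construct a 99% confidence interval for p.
(0.445, 0.519)

Proportion CI:
SE = √(p̂(1-p̂)/n) = √(0.482 · 0.518 / 1206) = 0.01439

z* = 2.576
Margin = z* · SE = 2.576 · 0.01439 = 0.0371

CI: 0.482 ± 0.0371 = (0.445, 0.519)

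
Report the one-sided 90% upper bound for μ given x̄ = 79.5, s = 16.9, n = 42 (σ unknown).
μ ≤ 82.90

Upper bound (one-sided):
t* = 1.303 (one-sided for 90%)
Upper bound = x̄ + t* · s/√n = 79.5 + 1.303 · 16.9/√42 = 82.90

We are 90% confident that μ ≤ 82.90.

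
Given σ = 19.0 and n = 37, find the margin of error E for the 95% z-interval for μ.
Margin of error = 6.12

Margin of error = z* · σ/√n
= 1.960 · 19.0/√37
= 1.960 · 19.0/6.0828
= 6.12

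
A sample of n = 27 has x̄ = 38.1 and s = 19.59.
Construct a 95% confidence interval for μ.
(30.35, 45.85)

t-interval (σ unknown):
df = n - 1 = 26
t* = 2.056 for 95% confidence

Margin of error = t* · s/√n = 2.056 · 19.59/√27 = 7.75

CI: (30.35, 45.85)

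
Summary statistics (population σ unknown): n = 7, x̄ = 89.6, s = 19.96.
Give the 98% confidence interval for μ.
(65.89, 113.31)

t-interval (σ unknown):
df = n - 1 = 6
t* = 3.143 for 98% confidence

Margin of error = t* · s/√n = 3.143 · 19.96/√7 = 23.71

CI: (65.89, 113.31)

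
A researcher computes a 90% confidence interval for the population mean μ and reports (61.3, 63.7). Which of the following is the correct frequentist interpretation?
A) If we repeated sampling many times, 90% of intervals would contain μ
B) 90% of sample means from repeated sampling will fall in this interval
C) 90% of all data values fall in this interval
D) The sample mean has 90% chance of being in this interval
A

A) Correct — this is the frequentist long-run coverage interpretation.
B) Wrong — coverage applies to intervals containing μ, not to future x̄ values.
C) Wrong — a CI is about the parameter μ, not individual data values.
D) Wrong — x̄ is observed and sits in the interval by construction.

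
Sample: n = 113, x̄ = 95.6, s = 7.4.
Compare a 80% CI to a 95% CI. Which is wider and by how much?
95% CI is wider by 0.97

df = 112
80% CI: t* = 1.289, (94.70, 96.50), width = 2 · t* · s/√n = 1.79
95% CI: t* = 1.981, (94.22, 96.98), width = 2 · t* · s/√n = 2.76

The 95% CI is wider by 2.76 - 1.79 = 0.97.
Higher confidence requires a wider interval.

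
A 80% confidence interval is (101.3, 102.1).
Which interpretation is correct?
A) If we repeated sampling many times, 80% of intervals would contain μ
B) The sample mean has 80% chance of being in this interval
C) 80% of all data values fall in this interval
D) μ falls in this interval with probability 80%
A

A) Correct — this is the frequentist long-run coverage interpretation.
B) Wrong — x̄ is observed and sits in the interval by construction.
C) Wrong — a CI is about the parameter μ, not individual data values.
D) Wrong — μ is fixed; the randomness lives in the interval, not in μ.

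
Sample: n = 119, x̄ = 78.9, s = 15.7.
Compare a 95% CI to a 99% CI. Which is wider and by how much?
99% CI is wider by 1.84

df = 118
95% CI: t* = 1.980, (76.05, 81.75), width = 2 · t* · s/√n = 5.70
99% CI: t* = 2.618, (75.13, 82.67), width = 2 · t* · s/√n = 7.54

The 99% CI is wider by 7.54 - 5.70 = 1.84.
Higher confidence requires a wider interval.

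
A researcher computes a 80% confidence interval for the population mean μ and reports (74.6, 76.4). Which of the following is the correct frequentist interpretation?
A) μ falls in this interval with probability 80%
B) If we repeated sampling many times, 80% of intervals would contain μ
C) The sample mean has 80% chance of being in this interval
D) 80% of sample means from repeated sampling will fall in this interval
B

A) Wrong — μ is fixed; the randomness lives in the interval, not in μ.
B) Correct — this is the frequentist long-run coverage interpretation.
C) Wrong — x̄ is observed and sits in the interval by construction.
D) Wrong — coverage applies to intervals containing μ, not to future x̄ values.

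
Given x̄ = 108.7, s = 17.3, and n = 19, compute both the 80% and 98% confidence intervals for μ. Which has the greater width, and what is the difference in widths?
98% CI is wider by 9.70

df = 18
80% CI: t* = 1.330, (103.42, 113.98), width = 2 · t* · s/√n = 10.56
98% CI: t* = 2.552, (98.57, 118.83), width = 2 · t* · s/√n = 20.26

The 98% CI is wider by 20.26 - 10.56 = 9.70.
Higher confidence requires a wider interval.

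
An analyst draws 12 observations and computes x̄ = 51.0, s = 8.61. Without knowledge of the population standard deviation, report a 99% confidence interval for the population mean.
(43.28, 58.72)

t-interval (σ unknown):
df = n - 1 = 11
t* = 3.106 for 99% confidence

Margin of error = t* · s/√n = 3.106 · 8.61/√12 = 7.72

CI: (43.28, 58.72)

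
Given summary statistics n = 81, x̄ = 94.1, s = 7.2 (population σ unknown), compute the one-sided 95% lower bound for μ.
μ ≥ 92.77

Lower bound (one-sided):
t* = 1.664 (one-sided for 95%)
Lower bound = x̄ - t* · s/√n = 94.1 - 1.664 · 7.2/√81 = 92.77

We are 95% confident that μ ≥ 92.77.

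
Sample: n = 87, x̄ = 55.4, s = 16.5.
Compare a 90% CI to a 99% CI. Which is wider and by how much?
99% CI is wider by 3.44

df = 86
90% CI: t* = 1.663, (52.46, 58.34), width = 2 · t* · s/√n = 5.88
99% CI: t* = 2.634, (50.74, 60.06), width = 2 · t* · s/√n = 9.32

The 99% CI is wider by 9.32 - 5.88 = 3.44.
Higher confidence requires a wider interval.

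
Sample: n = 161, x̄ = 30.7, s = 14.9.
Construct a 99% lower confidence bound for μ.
μ ≥ 27.94

Lower bound (one-sided):
t* = 2.350 (one-sided for 99%)
Lower bound = x̄ - t* · s/√n = 30.7 - 2.350 · 14.9/√161 = 27.94

We are 99% confident that μ ≥ 27.94.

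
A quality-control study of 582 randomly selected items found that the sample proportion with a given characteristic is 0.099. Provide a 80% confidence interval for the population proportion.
(0.083, 0.115)

Proportion CI:
SE = √(p̂(1-p̂)/n) = √(0.099 · 0.901 / 582) = 0.01238

z* = 1.282
Margin = z* · SE = 1.282 · 0.01238 = 0.0159

CI: 0.099 ± 0.0159 = (0.083, 0.115)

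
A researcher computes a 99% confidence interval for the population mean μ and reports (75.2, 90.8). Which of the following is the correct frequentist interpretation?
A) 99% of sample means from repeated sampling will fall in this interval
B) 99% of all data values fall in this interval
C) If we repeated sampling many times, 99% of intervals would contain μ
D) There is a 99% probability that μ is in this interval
C

A) Wrong — coverage applies to intervals containing μ, not to future x̄ values.
B) Wrong — a CI is about the parameter μ, not individual data values.
C) Correct — this is the frequentist long-run coverage interpretation.
D) Wrong — μ is fixed; the randomness lives in the interval, not in μ.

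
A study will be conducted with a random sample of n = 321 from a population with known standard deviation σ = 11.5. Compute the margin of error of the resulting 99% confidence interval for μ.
Margin of error = 1.65

Margin of error = z* · σ/√n
= 2.576 · 11.5/√321
= 2.576 · 11.5/17.9165
= 1.65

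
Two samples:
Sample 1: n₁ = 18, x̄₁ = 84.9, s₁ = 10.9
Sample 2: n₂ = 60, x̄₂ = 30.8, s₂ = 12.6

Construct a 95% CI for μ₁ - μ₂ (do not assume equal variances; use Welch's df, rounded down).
(47.90, 60.30)

Difference: x̄₁ - x̄₂ = 54.10
SE = √(s₁²/n₁ + s₂²/n₂) = √(10.9²/18 + 12.6²/60) = 3.0408
df = 31.89 → 31 (Welch–Satterthwaite, rounded down)
t* = 2.040

CI: 54.10 ± 2.040 · 3.0408 = 54.10 ± 6.20 = (47.90, 60.30)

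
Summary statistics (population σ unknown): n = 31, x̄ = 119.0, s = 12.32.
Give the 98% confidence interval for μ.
(113.56, 124.44)

t-interval (σ unknown):
df = n - 1 = 30
t* = 2.457 for 98% confidence

Margin of error = t* · s/√n = 2.457 · 12.32/√31 = 5.44

CI: (113.56, 124.44)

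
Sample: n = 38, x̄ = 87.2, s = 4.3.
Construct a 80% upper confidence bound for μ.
μ ≤ 87.79

Upper bound (one-sided):
t* = 0.851 (one-sided for 80%)
Upper bound = x̄ + t* · s/√n = 87.2 + 0.851 · 4.3/√38 = 87.79

We are 80% confident that μ ≤ 87.79.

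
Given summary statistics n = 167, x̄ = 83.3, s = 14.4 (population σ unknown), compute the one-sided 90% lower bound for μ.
μ ≥ 81.87

Lower bound (one-sided):
t* = 1.287 (one-sided for 90%)
Lower bound = x̄ - t* · s/√n = 83.3 - 1.287 · 14.4/√167 = 81.87

We are 90% confident that μ ≥ 81.87.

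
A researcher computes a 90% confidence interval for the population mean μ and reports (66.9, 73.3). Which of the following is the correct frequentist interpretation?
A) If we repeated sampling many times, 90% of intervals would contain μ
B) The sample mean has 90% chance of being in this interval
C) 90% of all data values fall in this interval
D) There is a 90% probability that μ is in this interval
A

A) Correct — this is the frequentist long-run coverage interpretation.
B) Wrong — x̄ is observed and sits in the interval by construction.
C) Wrong — a CI is about the parameter μ, not individual data values.
D) Wrong — μ is fixed; the randomness lives in the interval, not in μ.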